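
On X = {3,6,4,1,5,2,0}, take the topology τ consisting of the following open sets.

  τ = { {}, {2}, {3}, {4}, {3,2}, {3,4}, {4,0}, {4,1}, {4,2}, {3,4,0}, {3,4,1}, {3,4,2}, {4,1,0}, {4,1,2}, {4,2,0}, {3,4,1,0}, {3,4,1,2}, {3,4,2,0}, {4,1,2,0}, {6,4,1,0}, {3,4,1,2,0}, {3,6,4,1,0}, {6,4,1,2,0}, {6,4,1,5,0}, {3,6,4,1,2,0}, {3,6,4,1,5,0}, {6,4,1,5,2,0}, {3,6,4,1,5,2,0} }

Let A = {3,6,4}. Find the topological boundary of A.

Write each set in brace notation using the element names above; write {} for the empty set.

interior: largest open inside A is {3,4} (from {}, {4}, {3}, {3,4})
cl via duality: int({1,5,2,0}) = {2}, so X∖{2} = {3,6,4,1,5,0}
cl∖int = {6,1,5,0}

{6,1,5,0}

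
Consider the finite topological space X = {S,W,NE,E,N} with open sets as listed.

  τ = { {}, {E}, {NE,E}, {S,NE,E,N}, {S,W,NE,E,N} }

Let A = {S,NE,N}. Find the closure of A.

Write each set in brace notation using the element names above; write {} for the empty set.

{S,W,NE,N}

complement {W,E}; its interior {E}; cl(A) = X∖{E} = {S,W,NE,N}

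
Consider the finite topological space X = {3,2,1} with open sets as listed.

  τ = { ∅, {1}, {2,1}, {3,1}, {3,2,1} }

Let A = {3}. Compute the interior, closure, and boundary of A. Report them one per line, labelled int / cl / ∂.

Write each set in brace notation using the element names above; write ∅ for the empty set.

interior: largest open inside A is ∅ (from ∅)
cl via duality: int({2,1}) = {2,1}, so X∖{2,1} = {3}
cl∖int = {3}

int(A) = ∅
cl(A)  = {3}
∂A     = {3}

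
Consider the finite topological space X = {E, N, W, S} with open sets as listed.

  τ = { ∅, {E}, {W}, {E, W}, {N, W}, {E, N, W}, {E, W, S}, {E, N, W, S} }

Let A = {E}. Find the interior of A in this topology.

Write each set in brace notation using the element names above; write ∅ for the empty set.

{E}

open subsets of A: ∅, {E}; so int(A) = {E}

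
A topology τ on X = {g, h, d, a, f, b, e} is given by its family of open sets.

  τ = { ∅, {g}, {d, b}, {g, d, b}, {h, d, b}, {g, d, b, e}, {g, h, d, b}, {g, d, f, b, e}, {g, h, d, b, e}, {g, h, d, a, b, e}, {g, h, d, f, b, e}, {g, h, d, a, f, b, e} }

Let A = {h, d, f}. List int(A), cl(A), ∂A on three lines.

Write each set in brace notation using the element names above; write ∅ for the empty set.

opens ⊆ A: ∅; union → int = ∅
complement {g, a, b, e}; its interior {g}; cl(A) = X∖{g} = {h, d, a, f, b, e}
boundary = {h, d, a, f, b, e} ∖ ∅ = {h, d, a, f, b, e}

int(A) = ∅
cl(A)  = {h, d, a, f, b, e}
∂A     = {h, d, a, f, b, e}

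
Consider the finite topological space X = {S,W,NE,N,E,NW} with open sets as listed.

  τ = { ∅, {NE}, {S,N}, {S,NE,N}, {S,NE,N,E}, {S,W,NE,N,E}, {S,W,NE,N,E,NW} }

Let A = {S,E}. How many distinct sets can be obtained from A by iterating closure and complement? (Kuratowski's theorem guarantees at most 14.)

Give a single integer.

8

X∖A={W,NE,N,NW}, int(X∖A)={NE}, hence cl(A)={S,W,N,E,NW}
Orbit (k=closure, c=complement):
  1. A     = {S,E}
  2. kA    = {S,W,N,E,NW}
  3. cA    = {W,NE,N,NW}
  4. ckA   = {NE}
  5. kcA   = {S,W,NE,N,E,NW}
  6. kckA  = {W,NE,E,NW}
  7. ckcA  = ∅
  8. ckckA = {S,N}
(closed under both — stop)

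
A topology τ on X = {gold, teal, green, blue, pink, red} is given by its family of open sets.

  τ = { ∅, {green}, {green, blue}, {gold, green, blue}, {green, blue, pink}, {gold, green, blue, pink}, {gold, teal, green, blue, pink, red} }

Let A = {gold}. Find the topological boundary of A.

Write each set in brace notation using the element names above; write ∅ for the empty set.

{gold, teal, red}

opens ⊆ A: ∅; union → int = ∅
complement {teal, green, blue, pink, red}; its interior {green, blue, pink}; cl(A) = X∖{green, blue, pink} = {gold, teal, red}
boundary = {gold, teal, red} ∖ ∅ = {gold, teal, red}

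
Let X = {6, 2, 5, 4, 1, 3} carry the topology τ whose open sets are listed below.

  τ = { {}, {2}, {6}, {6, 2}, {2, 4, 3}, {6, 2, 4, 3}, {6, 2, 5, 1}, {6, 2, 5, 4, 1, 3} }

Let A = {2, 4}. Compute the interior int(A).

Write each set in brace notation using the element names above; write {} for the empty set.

U open, U⊆A: {}, {2}. int(A) = ⋃ = {2}

{2}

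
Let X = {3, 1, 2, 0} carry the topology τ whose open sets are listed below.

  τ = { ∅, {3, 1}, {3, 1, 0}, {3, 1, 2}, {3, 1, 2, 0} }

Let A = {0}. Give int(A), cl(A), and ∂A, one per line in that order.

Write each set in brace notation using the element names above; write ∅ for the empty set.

int(A) = ∅
cl(A)  = {0}
∂A     = {0}

opens ⊆ A: ∅; union → int = ∅
complement {3, 1, 2}; its interior {3, 1, 2}; cl(A) = X∖{3, 1, 2} = {0}
boundary = {0} ∖ ∅ = {0}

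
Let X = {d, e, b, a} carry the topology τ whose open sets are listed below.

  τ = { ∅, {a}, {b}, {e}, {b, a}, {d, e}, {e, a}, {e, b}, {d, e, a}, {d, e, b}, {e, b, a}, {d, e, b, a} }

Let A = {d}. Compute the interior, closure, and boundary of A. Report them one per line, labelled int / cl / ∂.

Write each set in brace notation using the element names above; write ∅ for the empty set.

int(A) = ∅
cl(A)  = {d}
∂A     = {d}

opens ⊆ A: ∅; union → int = ∅
complement {e, b, a}; its interior {e, b, a}; cl(A) = X∖{e, b, a} = {d}
boundary = {d} ∖ ∅ = {d}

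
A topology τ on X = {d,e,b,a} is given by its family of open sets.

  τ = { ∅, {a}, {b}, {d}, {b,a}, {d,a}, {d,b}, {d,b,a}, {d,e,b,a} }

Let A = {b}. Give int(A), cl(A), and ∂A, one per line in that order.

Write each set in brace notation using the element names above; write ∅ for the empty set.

int(A) = {b}
cl(A)  = {e,b}
∂A     = {e}

interior: largest open inside A is {b} (from ∅, {b})
cl via duality: int({d,e,a}) = {d,a}, so X∖{d,a} = {e,b}
cl∖int = {e}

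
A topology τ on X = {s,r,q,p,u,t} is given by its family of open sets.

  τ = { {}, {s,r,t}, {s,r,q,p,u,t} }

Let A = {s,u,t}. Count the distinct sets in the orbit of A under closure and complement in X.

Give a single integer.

4

closure: X∖int(X∖A) = X∖{} = {s,r,q,p,u,t}
Let k=closure and c=complement:
  1. A     = {s,u,t}
  2. kA    = {s,r,q,p,u,t}
  3. cA    = {r,q,p}
  4. ckA   = {}
— saturated at 4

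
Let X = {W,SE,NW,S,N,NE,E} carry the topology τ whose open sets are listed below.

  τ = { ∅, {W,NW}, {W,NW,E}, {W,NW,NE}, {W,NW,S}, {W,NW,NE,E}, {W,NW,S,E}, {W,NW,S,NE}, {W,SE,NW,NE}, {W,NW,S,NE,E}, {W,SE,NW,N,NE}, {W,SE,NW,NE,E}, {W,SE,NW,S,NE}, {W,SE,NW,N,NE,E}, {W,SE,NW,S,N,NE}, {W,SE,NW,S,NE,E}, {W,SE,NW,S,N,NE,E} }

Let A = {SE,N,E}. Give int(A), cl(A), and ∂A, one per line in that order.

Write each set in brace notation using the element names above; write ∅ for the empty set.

int(A) = ∅
cl(A)  = {SE,N,E}
∂A     = {SE,N,E}

U open, U⊆A: ∅. int(A) = ⋃ = ∅
X∖A={W,NW,S,NE}, int(X∖A)={W,NW,S,NE}, hence cl(A)={SE,N,E}
∂A: remove int from cl → {SE,N,E}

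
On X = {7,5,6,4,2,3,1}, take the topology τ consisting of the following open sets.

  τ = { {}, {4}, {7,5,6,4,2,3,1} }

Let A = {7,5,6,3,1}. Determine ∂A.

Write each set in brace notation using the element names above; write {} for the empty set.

{7,5,6,2,3,1}

opens ⊆ A: {}; union → int = {}
complement {4,2}; its interior {4}; cl(A) = X∖{4} = {7,5,6,2,3,1}
boundary = {7,5,6,2,3,1} ∖ {} = {7,5,6,2,3,1}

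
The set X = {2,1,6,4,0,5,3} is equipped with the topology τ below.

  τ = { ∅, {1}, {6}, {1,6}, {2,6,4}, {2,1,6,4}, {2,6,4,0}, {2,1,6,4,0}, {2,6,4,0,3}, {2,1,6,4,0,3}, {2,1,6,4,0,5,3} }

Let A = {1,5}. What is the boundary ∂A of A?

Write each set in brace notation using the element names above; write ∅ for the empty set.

{5}

interior: largest open inside A is {1} (from ∅, {1})
cl via duality: int({2,6,4,0,3}) = {2,6,4,0,3}, so X∖{2,6,4,0,3} = {1,5}
cl∖int = {5}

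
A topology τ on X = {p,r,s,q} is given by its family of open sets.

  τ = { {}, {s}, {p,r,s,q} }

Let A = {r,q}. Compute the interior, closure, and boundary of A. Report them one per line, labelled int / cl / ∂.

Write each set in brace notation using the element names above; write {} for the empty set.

U open, U⊆A: {}. int(A) = ⋃ = {}
X∖A={p,s}, int(X∖A)={s}, hence cl(A)={p,r,q}
∂A: remove int from cl → {p,r,q}

int(A) = {}
cl(A)  = {p,r,q}
∂A     = {p,r,q}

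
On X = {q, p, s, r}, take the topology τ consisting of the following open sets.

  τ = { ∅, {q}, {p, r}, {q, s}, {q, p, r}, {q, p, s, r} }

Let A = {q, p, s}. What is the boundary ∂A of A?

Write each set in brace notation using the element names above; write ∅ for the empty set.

{p, r}

interior: largest open inside A is {q, s} (from ∅, {q}, {q, s})
cl via duality: int({r}) = ∅, so X∖∅ = {q, p, s, r}
cl∖int = {p, r}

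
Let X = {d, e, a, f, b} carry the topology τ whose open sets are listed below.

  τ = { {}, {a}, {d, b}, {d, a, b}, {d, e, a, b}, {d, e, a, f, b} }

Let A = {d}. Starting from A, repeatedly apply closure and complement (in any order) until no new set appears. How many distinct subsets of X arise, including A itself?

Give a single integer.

X∖A={e, a, f, b}, int(X∖A)={a}, hence cl(A)={d, e, f, b}
Orbit (k=closure, c=complement):
  1. A     = {d}
  2. kA    = {d, e, f, b}
  3. cA    = {e, a, f, b}
  4. ckA   = {a}
  5. kcA   = {d, e, a, f, b}
  6. kckA  = {e, a, f}
  7. ckcA  = {}
  8. ckckA = {d, b}
(closed under both — stop)

8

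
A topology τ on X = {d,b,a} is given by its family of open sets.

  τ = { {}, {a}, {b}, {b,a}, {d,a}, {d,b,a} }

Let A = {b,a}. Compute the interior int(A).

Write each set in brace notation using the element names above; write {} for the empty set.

{b,a}

open subsets of A: {}, {b}, {a}, {b,a}; so int(A) = {b,a}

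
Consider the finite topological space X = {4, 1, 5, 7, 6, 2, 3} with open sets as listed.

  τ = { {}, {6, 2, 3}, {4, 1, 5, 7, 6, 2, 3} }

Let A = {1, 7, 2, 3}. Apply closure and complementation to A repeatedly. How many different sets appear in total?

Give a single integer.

X∖A={4, 5, 6}, int(X∖A)={}, hence cl(A)={4, 1, 5, 7, 6, 2, 3}
Orbit (k=closure, c=complement):
  1. A     = {1, 7, 2, 3}
  2. kA    = {4, 1, 5, 7, 6, 2, 3}
  3. cA    = {4, 5, 6}
  4. ckA   = {}
(closed under both — stop)

4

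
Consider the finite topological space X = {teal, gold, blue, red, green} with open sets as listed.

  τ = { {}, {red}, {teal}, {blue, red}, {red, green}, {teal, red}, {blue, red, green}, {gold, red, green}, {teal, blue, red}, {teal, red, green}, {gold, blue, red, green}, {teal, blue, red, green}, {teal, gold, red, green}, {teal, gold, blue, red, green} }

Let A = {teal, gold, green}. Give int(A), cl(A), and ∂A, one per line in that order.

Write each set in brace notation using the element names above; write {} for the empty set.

U open, U⊆A: {}, {teal}. int(A) = ⋃ = {teal}
X∖A={blue, red}, int(X∖A)={blue, red}, hence cl(A)={teal, gold, green}
∂A: remove int from cl → {gold, green}

int(A) = {teal}
cl(A)  = {teal, gold, green}
∂A     = {gold, green}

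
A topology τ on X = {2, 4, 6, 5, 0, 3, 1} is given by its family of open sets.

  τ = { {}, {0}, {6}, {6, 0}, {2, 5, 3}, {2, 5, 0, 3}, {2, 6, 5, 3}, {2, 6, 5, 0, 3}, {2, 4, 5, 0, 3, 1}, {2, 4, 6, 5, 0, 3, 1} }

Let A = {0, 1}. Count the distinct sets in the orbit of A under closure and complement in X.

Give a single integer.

cl via duality: int({2, 4, 6, 5, 3}) = {2, 6, 5, 3}, so X∖{2, 6, 5, 3} = {4, 0, 1}
Write k for closure, c for complement:
  1. A     = {0, 1}
  2. kA    = {4, 0, 1}
  3. cA    = {2, 4, 6, 5, 3}
  4. ckA   = {2, 6, 5, 3}
  5. kcA   = {2, 4, 6, 5, 3, 1}
  6. ckcA  = {0}
applying k or c yields no new set

6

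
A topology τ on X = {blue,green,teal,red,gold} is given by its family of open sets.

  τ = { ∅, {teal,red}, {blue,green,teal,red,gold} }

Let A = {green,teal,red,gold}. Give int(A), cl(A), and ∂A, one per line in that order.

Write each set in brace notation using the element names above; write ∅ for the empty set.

int(A) = {teal,red}
cl(A)  = {blue,green,teal,red,gold}
∂A     = {blue,green,gold}

interior: largest open inside A is {teal,red} (from ∅, {teal,red})
cl via duality: int({blue}) = ∅, so X∖∅ = {blue,green,teal,red,gold}
cl∖int = {blue,green,gold}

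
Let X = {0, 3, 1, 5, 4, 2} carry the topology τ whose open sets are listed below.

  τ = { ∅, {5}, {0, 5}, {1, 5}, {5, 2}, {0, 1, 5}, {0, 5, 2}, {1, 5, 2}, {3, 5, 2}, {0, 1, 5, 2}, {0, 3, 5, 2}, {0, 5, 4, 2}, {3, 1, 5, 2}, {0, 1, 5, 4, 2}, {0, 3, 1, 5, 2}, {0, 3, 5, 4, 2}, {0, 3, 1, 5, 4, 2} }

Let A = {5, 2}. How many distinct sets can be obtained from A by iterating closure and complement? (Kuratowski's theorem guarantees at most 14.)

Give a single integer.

closure: X∖int(X∖A) = X∖∅ = {0, 3, 1, 5, 4, 2}
Let k=closure and c=complement:
  1. A     = {5, 2}
  2. kA    = {0, 3, 1, 5, 4, 2}
  3. cA    = {0, 3, 1, 4}
  4. ckA   = ∅
— saturated at 4

4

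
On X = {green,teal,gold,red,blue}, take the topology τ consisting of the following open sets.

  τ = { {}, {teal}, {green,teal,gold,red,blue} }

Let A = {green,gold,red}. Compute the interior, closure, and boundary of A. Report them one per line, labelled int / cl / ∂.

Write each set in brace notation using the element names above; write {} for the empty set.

U open, U⊆A: {}. int(A) = ⋃ = {}
X∖A={teal,blue}, int(X∖A)={teal}, hence cl(A)={green,gold,red,blue}
∂A: remove int from cl → {green,gold,red,blue}

int(A) = {}
cl(A)  = {green,gold,red,blue}
∂A     = {green,gold,red,blue}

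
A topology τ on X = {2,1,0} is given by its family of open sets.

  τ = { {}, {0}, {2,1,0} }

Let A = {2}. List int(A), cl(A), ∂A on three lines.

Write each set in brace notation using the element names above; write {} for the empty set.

int(A) = {}
cl(A)  = {2,1}
∂A     = {2,1}

open subsets of A: {}; so int(A) = {}
closure: X∖int(X∖A) = X∖{0} = {2,1}
∂A = {2,1} minus {} = {2,1}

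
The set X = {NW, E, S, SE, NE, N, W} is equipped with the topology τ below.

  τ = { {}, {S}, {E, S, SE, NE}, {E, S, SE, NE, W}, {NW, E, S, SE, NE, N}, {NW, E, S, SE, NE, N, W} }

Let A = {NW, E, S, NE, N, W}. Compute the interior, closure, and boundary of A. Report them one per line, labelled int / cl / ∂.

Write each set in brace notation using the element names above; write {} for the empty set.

int(A) = {S}
cl(A)  = {NW, E, S, SE, NE, N, W}
∂A     = {NW, E, SE, NE, N, W}

opens ⊆ A: {}, {S}; union → int = {S}
complement {SE}; its interior {}; cl(A) = X∖{} = {NW, E, S, SE, NE, N, W}
boundary = {NW, E, S, SE, NE, N, W} ∖ {S} = {NW, E, SE, NE, N, W}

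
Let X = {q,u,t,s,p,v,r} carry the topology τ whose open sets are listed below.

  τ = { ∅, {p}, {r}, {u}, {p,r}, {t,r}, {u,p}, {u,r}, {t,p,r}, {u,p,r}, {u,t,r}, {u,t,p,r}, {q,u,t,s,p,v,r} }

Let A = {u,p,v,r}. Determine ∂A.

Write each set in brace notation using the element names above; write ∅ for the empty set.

{q,t,s,v}

opens ⊆ A: ∅, {u}, {r}, {p}, {u,r}, {p,r}, {u,p}, {u,p,r}; union → int = {u,p,r}
complement {q,t,s}; its interior ∅; cl(A) = X∖∅ = {q,u,t,s,p,v,r}
boundary = {q,u,t,s,p,v,r} ∖ {u,p,r} = {q,t,s,v}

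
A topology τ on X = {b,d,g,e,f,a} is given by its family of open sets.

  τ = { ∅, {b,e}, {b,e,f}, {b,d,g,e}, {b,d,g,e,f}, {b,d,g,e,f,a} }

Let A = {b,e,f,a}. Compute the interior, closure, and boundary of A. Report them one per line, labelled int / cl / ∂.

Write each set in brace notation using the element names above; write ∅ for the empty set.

U open, U⊆A: ∅, {b,e}, {b,e,f}. int(A) = ⋃ = {b,e,f}
X∖A={d,g}, int(X∖A)=∅, hence cl(A)={b,d,g,e,f,a}
∂A: remove int from cl → {d,g,a}

int(A) = {b,e,f}
cl(A)  = {b,d,g,e,f,a}
∂A     = {d,g,a}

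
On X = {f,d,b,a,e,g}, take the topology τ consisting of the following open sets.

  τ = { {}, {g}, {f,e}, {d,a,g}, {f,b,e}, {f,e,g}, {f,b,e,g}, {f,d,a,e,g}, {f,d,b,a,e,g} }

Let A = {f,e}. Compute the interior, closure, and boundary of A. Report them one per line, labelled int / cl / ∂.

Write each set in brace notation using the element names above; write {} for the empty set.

int(A) = {f,e}
cl(A)  = {f,b,e}
∂A     = {b}

open subsets of A: {}, {f,e}; so int(A) = {f,e}
closure: X∖int(X∖A) = X∖{d,a,g} = {f,b,e}
∂A = {f,b,e} minus {f,e} = {b}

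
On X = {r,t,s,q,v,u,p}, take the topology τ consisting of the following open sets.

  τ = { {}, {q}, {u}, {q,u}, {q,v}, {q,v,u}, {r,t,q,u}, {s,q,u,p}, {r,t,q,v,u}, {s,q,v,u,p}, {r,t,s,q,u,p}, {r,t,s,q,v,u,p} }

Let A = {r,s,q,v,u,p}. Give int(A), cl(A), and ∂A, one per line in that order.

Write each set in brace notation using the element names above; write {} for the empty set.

int(A) = {s,q,v,u,p}
cl(A)  = {r,t,s,q,v,u,p}
∂A     = {r,t}

U open, U⊆A: {}, {q}, {u}, {q,u}, {q,v}, {q,v,u}, {s,q,u,p}, {s,q,v,u,p}. int(A) = ⋃ = {s,q,v,u,p}
X∖A={t}, int(X∖A)={}, hence cl(A)={r,t,s,q,v,u,p}
∂A: remove int from cl → {r,t}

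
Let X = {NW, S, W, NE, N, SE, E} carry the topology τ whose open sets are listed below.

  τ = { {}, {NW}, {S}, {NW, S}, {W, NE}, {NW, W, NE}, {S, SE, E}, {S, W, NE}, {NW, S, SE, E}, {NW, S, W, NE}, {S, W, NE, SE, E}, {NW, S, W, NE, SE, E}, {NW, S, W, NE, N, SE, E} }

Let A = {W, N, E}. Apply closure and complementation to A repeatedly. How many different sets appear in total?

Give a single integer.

10

closure: X∖int(X∖A) = X∖{NW, S} = {W, NE, N, SE, E}
Let k=closure and c=complement:
  1. A     = {W, N, E}
  2. kA    = {W, NE, N, SE, E}
  3. cA    = {NW, S, NE, SE}
  4. ckA   = {NW, S}
  5. kcA   = {NW, S, W, NE, N, SE, E}
  6. kckA  = {NW, S, N, SE, E}
  7. ckcA  = {}
  8. ckckA = {W, NE}
  9. kckckA = {W, NE, N}
  10. ckckckA = {NW, S, SE, E}
— saturated at 10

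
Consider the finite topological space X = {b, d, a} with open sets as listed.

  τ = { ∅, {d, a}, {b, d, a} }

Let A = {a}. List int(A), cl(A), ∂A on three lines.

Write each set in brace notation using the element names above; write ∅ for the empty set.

open subsets of A: ∅; so int(A) = ∅
closure: X∖int(X∖A) = X∖∅ = {b, d, a}
∂A = {b, d, a} minus ∅ = {b, d, a}

int(A) = ∅
cl(A)  = {b, d, a}
∂A     = {b, d, a}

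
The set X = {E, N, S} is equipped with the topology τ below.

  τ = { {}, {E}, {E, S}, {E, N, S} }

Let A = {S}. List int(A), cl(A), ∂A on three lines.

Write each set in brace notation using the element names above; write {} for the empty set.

int(A) = {}
cl(A)  = {N, S}
∂A     = {N, S}

U open, U⊆A: {}. int(A) = ⋃ = {}
X∖A={E, N}, int(X∖A)={E}, hence cl(A)={N, S}
∂A: remove int from cl → {N, S}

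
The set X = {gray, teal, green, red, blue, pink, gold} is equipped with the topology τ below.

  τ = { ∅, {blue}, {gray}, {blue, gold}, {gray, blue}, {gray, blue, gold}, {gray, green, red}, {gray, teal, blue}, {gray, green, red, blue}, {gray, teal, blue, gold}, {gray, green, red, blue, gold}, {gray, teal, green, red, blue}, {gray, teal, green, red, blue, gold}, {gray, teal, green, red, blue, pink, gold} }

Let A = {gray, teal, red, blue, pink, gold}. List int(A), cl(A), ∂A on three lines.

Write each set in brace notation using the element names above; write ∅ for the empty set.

U open, U⊆A: ∅, {gray}, {blue}, {gray, blue}, {blue, gold}, {gray, teal, blue}, {gray, blue, gold}, {gray, teal, blue, gold}. int(A) = ⋃ = {gray, teal, blue, gold}
X∖A={green}, int(X∖A)=∅, hence cl(A)={gray, teal, green, red, blue, pink, gold}
∂A: remove int from cl → {green, red, pink}

int(A) = {gray, teal, blue, gold}
cl(A)  = {gray, teal, green, red, blue, pink, gold}
∂A     = {green, red, pink}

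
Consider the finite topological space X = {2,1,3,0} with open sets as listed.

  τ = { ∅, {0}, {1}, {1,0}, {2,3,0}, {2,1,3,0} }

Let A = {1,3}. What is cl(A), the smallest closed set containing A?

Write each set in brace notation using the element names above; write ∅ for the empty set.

cl via duality: int({2,0}) = {0}, so X∖{0} = {2,1,3}

{2,1,3}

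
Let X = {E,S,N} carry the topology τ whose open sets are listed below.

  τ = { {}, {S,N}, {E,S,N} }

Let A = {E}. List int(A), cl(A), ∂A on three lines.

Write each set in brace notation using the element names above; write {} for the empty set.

int(A) = {}
cl(A)  = {E}
∂A     = {E}

opens ⊆ A: {}; union → int = {}
complement {S,N}; its interior {S,N}; cl(A) = X∖{S,N} = {E}
boundary = {E} ∖ {} = {E}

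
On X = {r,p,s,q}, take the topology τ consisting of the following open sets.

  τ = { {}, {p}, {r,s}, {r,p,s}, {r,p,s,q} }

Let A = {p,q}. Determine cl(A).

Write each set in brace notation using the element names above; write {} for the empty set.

{p,q}

cl via duality: int({r,s}) = {r,s}, so X∖{r,s} = {p,q}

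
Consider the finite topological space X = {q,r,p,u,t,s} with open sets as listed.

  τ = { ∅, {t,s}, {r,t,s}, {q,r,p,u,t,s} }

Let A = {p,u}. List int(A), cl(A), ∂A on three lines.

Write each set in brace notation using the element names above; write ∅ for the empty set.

opens ⊆ A: ∅; union → int = ∅
complement {q,r,t,s}; its interior {r,t,s}; cl(A) = X∖{r,t,s} = {q,p,u}
boundary = {q,p,u} ∖ ∅ = {q,p,u}

int(A) = ∅
cl(A)  = {q,p,u}
∂A     = {q,p,u}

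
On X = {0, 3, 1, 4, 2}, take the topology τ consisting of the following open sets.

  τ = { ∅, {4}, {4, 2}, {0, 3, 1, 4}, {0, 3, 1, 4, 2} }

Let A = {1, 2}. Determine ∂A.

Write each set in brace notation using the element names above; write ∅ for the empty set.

{0, 3, 1, 2}

open subsets of A: ∅; so int(A) = ∅
closure: X∖int(X∖A) = X∖{4} = {0, 3, 1, 2}
∂A = {0, 3, 1, 2} minus ∅ = {0, 3, 1, 2}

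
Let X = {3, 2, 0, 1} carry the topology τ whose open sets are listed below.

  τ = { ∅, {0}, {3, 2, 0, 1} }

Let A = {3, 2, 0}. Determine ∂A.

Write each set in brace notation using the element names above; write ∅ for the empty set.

{3, 2, 1}

interior: largest open inside A is {0} (from ∅, {0})
cl via duality: int({1}) = ∅, so X∖∅ = {3, 2, 0, 1}
cl∖int = {3, 2, 1}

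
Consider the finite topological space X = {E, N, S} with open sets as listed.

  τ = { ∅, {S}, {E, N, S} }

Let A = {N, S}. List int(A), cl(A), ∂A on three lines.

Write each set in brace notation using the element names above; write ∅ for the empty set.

open subsets of A: ∅, {S}; so int(A) = {S}
closure: X∖int(X∖A) = X∖∅ = {E, N, S}
∂A = {E, N, S} minus {S} = {E, N}

int(A) = {S}
cl(A)  = {E, N, S}
∂A     = {E, N}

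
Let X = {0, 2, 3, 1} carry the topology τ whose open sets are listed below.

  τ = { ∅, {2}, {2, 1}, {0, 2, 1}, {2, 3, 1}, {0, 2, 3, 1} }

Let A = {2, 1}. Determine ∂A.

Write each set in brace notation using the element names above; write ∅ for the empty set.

open subsets of A: ∅, {2}, {2, 1}; so int(A) = {2, 1}
closure: X∖int(X∖A) = X∖∅ = {0, 2, 3, 1}
∂A = {0, 2, 3, 1} minus {2, 1} = {0, 3}

{0, 3}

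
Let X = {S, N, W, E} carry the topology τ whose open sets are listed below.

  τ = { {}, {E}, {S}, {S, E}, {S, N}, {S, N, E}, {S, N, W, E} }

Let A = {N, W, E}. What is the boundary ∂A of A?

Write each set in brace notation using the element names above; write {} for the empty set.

opens ⊆ A: {}, {E}; union → int = {E}
complement {S}; its interior {S}; cl(A) = X∖{S} = {N, W, E}
boundary = {N, W, E} ∖ {E} = {N, W}

{N, W}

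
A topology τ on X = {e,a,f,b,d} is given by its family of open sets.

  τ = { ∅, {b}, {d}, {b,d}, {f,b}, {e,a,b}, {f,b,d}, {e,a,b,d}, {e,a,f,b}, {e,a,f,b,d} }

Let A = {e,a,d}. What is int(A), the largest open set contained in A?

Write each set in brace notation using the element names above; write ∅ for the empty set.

{d}

interior: largest open inside A is {d} (from ∅, {d})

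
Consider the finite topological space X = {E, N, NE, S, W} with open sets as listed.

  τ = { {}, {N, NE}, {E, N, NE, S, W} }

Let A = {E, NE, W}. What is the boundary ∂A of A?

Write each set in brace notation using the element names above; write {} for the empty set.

U open, U⊆A: {}. int(A) = ⋃ = {}
X∖A={N, S}, int(X∖A)={}, hence cl(A)={E, N, NE, S, W}
∂A: remove int from cl → {E, N, NE, S, W}

{E, N, NE, S, W}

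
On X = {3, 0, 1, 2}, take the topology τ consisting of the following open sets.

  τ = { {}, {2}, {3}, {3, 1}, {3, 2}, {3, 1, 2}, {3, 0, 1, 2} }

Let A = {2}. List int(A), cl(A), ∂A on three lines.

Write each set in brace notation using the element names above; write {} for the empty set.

interior: largest open inside A is {2} (from {}, {2})
cl via duality: int({3, 0, 1}) = {3, 1}, so X∖{3, 1} = {0, 2}
cl∖int = {0}

int(A) = {2}
cl(A)  = {0, 2}
∂A     = {0}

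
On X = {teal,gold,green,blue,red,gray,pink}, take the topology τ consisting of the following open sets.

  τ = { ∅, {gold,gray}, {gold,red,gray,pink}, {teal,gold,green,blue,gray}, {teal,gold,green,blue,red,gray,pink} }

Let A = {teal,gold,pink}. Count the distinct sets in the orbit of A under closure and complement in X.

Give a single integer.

complement {green,blue,red,gray}; its interior ∅; cl(A) = X∖∅ = {teal,gold,green,blue,red,gray,pink}
With k = closure, c = complement:
  1. A     = {teal,gold,pink}
  2. kA    = {teal,gold,green,blue,red,gray,pink}
  3. cA    = {green,blue,red,gray}
  4. ckA   = ∅
k, c of each give nothing new

4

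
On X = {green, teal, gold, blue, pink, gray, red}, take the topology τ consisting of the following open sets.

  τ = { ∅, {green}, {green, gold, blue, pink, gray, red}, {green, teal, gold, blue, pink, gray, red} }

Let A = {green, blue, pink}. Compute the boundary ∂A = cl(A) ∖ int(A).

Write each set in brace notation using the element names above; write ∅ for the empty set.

{teal, gold, blue, pink, gray, red}

open subsets of A: ∅, {green}; so int(A) = {green}
closure: X∖int(X∖A) = X∖∅ = {green, teal, gold, blue, pink, gray, red}
∂A = {green, teal, gold, blue, pink, gray, red} minus {green} = {teal, gold, blue, pink, gray, red}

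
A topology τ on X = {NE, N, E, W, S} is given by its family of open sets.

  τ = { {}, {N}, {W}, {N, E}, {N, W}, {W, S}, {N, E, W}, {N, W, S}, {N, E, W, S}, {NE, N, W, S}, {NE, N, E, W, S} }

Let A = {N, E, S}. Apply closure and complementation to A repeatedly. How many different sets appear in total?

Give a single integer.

8

closure: X∖int(X∖A) = X∖{W} = {NE, N, E, S}
Let k=closure and c=complement:
  1. A     = {N, E, S}
  2. kA    = {NE, N, E, S}
  3. cA    = {NE, W}
  4. ckA   = {W}
  5. kcA   = {NE, W, S}
  6. ckcA  = {N, E}
  7. kckcA = {NE, N, E}
  8. ckckcA = {W, S}
— saturated at 8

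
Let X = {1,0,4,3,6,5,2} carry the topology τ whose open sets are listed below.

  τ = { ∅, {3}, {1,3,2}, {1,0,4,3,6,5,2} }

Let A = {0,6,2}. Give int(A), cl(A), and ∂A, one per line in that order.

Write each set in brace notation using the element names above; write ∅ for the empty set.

int(A) = ∅
cl(A)  = {1,0,4,6,5,2}
∂A     = {1,0,4,6,5,2}

U open, U⊆A: ∅. int(A) = ⋃ = ∅
X∖A={1,4,3,5}, int(X∖A)={3}, hence cl(A)={1,0,4,6,5,2}
∂A: remove int from cl → {1,0,4,6,5,2}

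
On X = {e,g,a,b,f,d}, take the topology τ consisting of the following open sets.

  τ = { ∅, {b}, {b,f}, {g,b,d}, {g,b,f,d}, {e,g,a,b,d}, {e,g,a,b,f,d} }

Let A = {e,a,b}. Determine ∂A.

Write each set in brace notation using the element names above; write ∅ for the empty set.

{e,g,a,f,d}

interior: largest open inside A is {b} (from ∅, {b})
cl via duality: int({g,f,d}) = ∅, so X∖∅ = {e,g,a,b,f,d}
cl∖int = {e,g,a,f,d}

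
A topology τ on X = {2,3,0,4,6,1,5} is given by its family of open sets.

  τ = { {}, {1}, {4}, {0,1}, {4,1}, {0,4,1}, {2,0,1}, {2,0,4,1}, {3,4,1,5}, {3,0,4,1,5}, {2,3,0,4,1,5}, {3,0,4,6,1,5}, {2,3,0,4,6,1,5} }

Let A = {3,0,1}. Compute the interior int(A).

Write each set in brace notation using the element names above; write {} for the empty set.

open subsets of A: {}, {1}, {0,1}; so int(A) = {0,1}

{0,1}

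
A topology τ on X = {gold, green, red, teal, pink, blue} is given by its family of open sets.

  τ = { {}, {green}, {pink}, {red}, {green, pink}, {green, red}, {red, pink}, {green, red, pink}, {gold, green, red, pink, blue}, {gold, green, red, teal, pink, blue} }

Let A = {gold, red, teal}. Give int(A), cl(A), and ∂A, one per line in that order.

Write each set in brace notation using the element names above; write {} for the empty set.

int(A) = {red}
cl(A)  = {gold, red, teal, blue}
∂A     = {gold, teal, blue}

interior: largest open inside A is {red} (from {}, {red})
cl via duality: int({green, pink, blue}) = {green, pink}, so X∖{green, pink} = {gold, red, teal, blue}
cl∖int = {gold, teal, blue}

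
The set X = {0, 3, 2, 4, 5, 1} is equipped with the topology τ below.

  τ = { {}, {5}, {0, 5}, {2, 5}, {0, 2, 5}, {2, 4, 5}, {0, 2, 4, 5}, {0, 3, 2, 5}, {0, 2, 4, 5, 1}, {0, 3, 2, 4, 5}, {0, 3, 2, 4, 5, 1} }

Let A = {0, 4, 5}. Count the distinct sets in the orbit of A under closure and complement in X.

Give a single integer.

6

X∖A={3, 2, 1}, int(X∖A)={}, hence cl(A)={0, 3, 2, 4, 5, 1}
Orbit (k=closure, c=complement):
  1. A     = {0, 4, 5}
  2. kA    = {0, 3, 2, 4, 5, 1}
  3. cA    = {3, 2, 1}
  4. ckA   = {}
  5. kcA   = {3, 2, 4, 1}
  6. ckcA  = {0, 5}
(closed under both — stop)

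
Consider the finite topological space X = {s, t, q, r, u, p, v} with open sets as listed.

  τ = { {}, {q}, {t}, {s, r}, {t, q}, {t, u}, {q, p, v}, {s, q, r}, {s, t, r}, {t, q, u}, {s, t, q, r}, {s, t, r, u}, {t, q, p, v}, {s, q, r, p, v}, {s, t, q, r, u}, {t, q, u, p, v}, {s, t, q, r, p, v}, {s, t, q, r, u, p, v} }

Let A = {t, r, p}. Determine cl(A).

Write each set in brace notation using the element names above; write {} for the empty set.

{s, t, r, u, p, v}

cl via duality: int({s, q, u, v}) = {q}, so X∖{q} = {s, t, r, u, p, v}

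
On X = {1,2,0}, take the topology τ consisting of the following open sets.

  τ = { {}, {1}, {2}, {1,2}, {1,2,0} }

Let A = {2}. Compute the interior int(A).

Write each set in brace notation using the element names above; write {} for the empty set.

open subsets of A: {}, {2}; so int(A) = {2}

{2}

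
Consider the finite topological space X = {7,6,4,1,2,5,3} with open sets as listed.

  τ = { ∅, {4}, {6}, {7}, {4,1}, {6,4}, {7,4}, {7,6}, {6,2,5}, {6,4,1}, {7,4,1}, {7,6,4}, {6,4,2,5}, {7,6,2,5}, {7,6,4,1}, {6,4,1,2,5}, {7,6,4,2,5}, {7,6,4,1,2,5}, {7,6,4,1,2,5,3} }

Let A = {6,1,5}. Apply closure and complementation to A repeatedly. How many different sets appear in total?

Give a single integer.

10

X∖A={7,4,2,3}, int(X∖A)={7,4}, hence cl(A)={6,1,2,5,3}
Orbit (k=closure, c=complement):
  1. A     = {6,1,5}
  2. kA    = {6,1,2,5,3}
  3. cA    = {7,4,2,3}
  4. ckA   = {7,4}
  5. kcA   = {7,4,1,2,5,3}
  6. kckA  = {7,4,1,3}
  7. ckcA  = {6}
  8. ckckA = {6,2,5}
  9. kckcA = {6,2,5,3}
  10. ckckcA = {7,4,1}
(closed under both — stop)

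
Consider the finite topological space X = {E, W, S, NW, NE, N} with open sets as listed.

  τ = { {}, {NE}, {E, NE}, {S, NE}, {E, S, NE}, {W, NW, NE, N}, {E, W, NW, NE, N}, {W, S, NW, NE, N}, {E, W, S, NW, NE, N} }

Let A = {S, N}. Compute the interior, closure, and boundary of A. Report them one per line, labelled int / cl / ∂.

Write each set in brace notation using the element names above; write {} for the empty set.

opens ⊆ A: {}; union → int = {}
complement {E, W, NW, NE}; its interior {E, NE}; cl(A) = X∖{E, NE} = {W, S, NW, N}
boundary = {W, S, NW, N} ∖ {} = {W, S, NW, N}

int(A) = {}
cl(A)  = {W, S, NW, N}
∂A     = {W, S, NW, N}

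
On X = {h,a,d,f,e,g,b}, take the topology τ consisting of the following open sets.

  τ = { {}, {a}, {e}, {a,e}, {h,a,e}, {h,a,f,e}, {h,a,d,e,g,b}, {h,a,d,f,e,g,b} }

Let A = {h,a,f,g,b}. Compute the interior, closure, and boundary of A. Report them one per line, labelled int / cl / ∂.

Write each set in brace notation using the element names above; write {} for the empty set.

U open, U⊆A: {}, {a}. int(A) = ⋃ = {a}
X∖A={d,e}, int(X∖A)={e}, hence cl(A)={h,a,d,f,g,b}
∂A: remove int from cl → {h,d,f,g,b}

int(A) = {a}
cl(A)  = {h,a,d,f,g,b}
∂A     = {h,d,f,g,b}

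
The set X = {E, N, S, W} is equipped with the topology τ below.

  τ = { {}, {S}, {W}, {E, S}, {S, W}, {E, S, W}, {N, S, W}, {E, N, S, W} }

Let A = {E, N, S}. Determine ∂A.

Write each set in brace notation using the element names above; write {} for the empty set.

{N}

U open, U⊆A: {}, {S}, {E, S}. int(A) = ⋃ = {E, S}
X∖A={W}, int(X∖A)={W}, hence cl(A)={E, N, S}
∂A: remove int from cl → {N}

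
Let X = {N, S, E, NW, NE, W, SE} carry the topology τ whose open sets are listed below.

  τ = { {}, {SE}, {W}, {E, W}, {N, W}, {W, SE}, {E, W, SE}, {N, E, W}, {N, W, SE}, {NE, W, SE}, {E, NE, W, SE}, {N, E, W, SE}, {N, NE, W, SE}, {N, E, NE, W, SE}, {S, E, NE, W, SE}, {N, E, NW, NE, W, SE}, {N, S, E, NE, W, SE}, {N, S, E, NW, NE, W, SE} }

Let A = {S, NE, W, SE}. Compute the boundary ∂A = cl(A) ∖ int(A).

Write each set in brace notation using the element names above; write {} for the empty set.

{N, S, E, NW}

open subsets of A: {}, {W}, {SE}, {W, SE}, {NE, W, SE}; so int(A) = {NE, W, SE}
closure: X∖int(X∖A) = X∖{} = {N, S, E, NW, NE, W, SE}
∂A = {N, S, E, NW, NE, W, SE} minus {NE, W, SE} = {N, S, E, NW}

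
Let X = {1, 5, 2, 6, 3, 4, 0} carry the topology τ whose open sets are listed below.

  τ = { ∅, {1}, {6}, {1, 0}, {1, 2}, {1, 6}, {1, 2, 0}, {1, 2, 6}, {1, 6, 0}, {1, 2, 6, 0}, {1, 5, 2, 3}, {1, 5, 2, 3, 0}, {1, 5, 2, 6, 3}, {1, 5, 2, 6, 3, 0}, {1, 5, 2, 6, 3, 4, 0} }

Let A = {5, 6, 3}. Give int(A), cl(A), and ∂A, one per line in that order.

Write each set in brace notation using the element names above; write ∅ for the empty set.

open subsets of A: ∅, {6}; so int(A) = {6}
closure: X∖int(X∖A) = X∖{1, 2, 0} = {5, 6, 3, 4}
∂A = {5, 6, 3, 4} minus {6} = {5, 3, 4}

int(A) = {6}
cl(A)  = {5, 6, 3, 4}
∂A     = {5, 3, 4}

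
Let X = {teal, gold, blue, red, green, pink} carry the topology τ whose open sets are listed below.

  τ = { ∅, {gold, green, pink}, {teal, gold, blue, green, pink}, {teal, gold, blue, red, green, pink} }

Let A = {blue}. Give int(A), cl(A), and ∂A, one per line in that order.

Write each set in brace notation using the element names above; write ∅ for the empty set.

open subsets of A: ∅; so int(A) = ∅
closure: X∖int(X∖A) = X∖{gold, green, pink} = {teal, blue, red}
∂A = {teal, blue, red} minus ∅ = {teal, blue, red}

int(A) = ∅
cl(A)  = {teal, blue, red}
∂A     = {teal, blue, red}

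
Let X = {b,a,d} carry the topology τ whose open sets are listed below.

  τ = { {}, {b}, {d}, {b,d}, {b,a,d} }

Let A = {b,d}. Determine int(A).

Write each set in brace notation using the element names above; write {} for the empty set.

interior: largest open inside A is {b,d} (from {}, {d}, {b}, {b,d})

{b,d}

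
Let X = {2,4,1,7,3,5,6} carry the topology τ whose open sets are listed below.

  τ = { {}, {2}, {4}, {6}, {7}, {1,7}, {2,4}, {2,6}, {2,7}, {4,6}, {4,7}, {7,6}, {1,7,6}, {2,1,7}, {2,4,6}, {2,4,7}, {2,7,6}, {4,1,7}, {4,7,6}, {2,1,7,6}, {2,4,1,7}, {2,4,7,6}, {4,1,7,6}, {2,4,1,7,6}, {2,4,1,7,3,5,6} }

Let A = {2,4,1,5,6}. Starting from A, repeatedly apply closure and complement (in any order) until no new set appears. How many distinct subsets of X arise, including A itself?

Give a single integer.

closure: X∖int(X∖A) = X∖{7} = {2,4,1,3,5,6}
Let k=closure and c=complement:
  1. A     = {2,4,1,5,6}
  2. kA    = {2,4,1,3,5,6}
  3. cA    = {7,3}
  4. ckA   = {7}
  5. kcA   = {1,7,3,5}
  6. ckcA  = {2,4,6}
  7. kckcA = {2,4,3,5,6}
  8. ckckcA = {1,7}
— saturated at 8

8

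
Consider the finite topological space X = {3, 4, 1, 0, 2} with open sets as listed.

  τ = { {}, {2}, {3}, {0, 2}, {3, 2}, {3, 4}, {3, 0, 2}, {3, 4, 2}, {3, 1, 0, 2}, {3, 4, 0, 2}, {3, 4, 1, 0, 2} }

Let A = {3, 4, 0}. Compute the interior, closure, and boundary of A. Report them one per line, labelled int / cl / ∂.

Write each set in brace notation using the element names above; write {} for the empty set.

int(A) = {3, 4}
cl(A)  = {3, 4, 1, 0}
∂A     = {1, 0}

interior: largest open inside A is {3, 4} (from {}, {3}, {3, 4})
cl via duality: int({1, 2}) = {2}, so X∖{2} = {3, 4, 1, 0}
cl∖int = {1, 0}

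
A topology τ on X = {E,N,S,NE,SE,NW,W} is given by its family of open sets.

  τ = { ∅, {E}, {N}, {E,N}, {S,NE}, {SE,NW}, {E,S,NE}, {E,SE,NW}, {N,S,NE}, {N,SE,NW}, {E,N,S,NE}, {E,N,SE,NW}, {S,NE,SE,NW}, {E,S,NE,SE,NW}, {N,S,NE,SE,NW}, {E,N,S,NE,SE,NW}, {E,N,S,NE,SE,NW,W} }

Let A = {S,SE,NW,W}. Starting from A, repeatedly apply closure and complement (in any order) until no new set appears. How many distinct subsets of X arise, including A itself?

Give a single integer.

complement {E,N,NE}; its interior {E,N}; cl(A) = X∖{E,N} = {S,NE,SE,NW,W}
With k = closure, c = complement:
  1. A     = {S,SE,NW,W}
  2. kA    = {S,NE,SE,NW,W}
  3. cA    = {E,N,NE}
  4. ckA   = {E,N}
  5. kcA   = {E,N,S,NE,W}
  6. kckA  = {E,N,W}
  7. ckcA  = {SE,NW}
  8. ckckA = {S,NE,SE,NW}
  9. kckcA = {SE,NW,W}
  10. ckckcA = {E,N,S,NE}
k, c of each give nothing new

10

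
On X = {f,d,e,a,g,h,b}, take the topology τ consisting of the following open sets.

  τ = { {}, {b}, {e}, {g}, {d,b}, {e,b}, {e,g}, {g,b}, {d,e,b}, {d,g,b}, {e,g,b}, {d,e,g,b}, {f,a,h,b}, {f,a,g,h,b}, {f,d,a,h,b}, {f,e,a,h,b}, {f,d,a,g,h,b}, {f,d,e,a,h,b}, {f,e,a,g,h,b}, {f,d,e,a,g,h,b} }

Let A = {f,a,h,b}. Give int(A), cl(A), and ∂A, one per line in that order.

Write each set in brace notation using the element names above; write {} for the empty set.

int(A) = {f,a,h,b}
cl(A)  = {f,d,a,h,b}
∂A     = {d}

opens ⊆ A: {}, {b}, {f,a,h,b}; union → int = {f,a,h,b}
complement {d,e,g}; its interior {e,g}; cl(A) = X∖{e,g} = {f,d,a,h,b}
boundary = {f,d,a,h,b} ∖ {f,a,h,b} = {d}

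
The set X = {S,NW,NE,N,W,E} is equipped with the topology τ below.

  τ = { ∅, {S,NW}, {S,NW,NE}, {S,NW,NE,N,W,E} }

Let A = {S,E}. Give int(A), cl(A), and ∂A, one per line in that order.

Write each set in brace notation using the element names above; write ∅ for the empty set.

int(A) = ∅
cl(A)  = {S,NW,NE,N,W,E}
∂A     = {S,NW,NE,N,W,E}

open subsets of A: ∅; so int(A) = ∅
closure: X∖int(X∖A) = X∖∅ = {S,NW,NE,N,W,E}
∂A = {S,NW,NE,N,W,E} minus ∅ = {S,NW,NE,N,W,E}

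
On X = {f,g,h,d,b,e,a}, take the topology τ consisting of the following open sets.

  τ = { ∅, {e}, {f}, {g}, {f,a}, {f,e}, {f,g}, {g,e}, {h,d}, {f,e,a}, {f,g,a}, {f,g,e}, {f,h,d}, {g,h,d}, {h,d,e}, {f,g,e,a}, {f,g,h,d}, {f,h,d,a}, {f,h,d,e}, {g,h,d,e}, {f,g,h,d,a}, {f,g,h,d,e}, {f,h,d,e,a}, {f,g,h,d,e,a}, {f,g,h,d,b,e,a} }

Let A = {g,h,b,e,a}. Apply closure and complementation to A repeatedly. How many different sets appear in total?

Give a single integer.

12

complement {f,d}; its interior {f}; cl(A) = X∖{f} = {g,h,d,b,e,a}
With k = closure, c = complement:
  1. A     = {g,h,b,e,a}
  2. kA    = {g,h,d,b,e,a}
  3. cA    = {f,d}
  4. ckA   = {f}
  5. kcA   = {f,h,d,b,a}
  6. kckA  = {f,b,a}
  7. ckcA  = {g,e}
  8. ckckA = {g,h,d,e}
  9. kckcA = {g,b,e}
  10. kckckA = {g,h,d,b,e}
  11. ckckcA = {f,h,d,a}
  12. ckckckA = {f,a}
k, c of each give nothing new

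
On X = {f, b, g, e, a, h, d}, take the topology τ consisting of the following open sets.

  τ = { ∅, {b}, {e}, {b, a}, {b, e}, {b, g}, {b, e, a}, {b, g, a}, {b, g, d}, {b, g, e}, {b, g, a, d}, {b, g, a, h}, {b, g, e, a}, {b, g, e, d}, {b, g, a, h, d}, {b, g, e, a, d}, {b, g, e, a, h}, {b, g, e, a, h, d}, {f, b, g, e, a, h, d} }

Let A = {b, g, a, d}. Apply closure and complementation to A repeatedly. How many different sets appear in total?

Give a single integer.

6

complement {f, e, h}; its interior {e}; cl(A) = X∖{e} = {f, b, g, a, h, d}
With k = closure, c = complement:
  1. A     = {b, g, a, d}
  2. kA    = {f, b, g, a, h, d}
  3. cA    = {f, e, h}
  4. ckA   = {e}
  5. kckA  = {f, e}
  6. ckckA = {b, g, a, h, d}
k, c of each give nothing new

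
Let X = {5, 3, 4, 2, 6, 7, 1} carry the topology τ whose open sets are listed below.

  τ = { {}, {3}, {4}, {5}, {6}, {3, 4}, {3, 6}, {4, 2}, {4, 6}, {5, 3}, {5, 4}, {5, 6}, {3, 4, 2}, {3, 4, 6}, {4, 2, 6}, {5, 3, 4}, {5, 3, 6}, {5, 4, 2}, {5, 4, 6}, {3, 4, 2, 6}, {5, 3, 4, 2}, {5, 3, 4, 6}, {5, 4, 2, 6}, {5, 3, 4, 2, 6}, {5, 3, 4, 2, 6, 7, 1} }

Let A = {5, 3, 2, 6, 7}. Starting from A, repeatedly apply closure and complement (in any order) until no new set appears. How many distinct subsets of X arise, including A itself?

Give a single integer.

X∖A={4, 1}, int(X∖A)={4}, hence cl(A)={5, 3, 2, 6, 7, 1}
Orbit (k=closure, c=complement):
  1. A     = {5, 3, 2, 6, 7}
  2. kA    = {5, 3, 2, 6, 7, 1}
  3. cA    = {4, 1}
  4. ckA   = {4}
  5. kcA   = {4, 2, 7, 1}
  6. ckcA  = {5, 3, 6}
  7. kckcA = {5, 3, 6, 7, 1}
  8. ckckcA = {4, 2}
(closed under both — stop)

8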